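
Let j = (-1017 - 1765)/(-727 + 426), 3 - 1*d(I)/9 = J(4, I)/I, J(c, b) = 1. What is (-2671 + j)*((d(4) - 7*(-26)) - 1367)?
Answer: 531188307/172 ≈ 3.0883e+6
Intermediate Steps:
d(I) = 27 - 9/I
j = 2782/301 (j = -2782/(-301) = -2782*(-1/301) = 2782/301 ≈ 9.2425)
(-2671 + j)*((d(4) - 7*(-26)) - 1367) = (-2671 + 2782/301)*(((27 - 9/4) - 7*(-26)) - 1367) = -801189*(((27 - 9*¼) + 182) - 1367)/301 = -801189*(((27 - 9/4) + 182) - 1367)/301 = -801189*((99/4 + 182) - 1367)/301 = -801189*(827/4 - 1367)/301 = -801189/301*(-4641/4) = 531188307/172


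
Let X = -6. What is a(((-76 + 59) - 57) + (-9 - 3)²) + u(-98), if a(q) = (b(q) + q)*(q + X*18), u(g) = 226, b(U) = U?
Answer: -5094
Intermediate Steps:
a(q) = 2*q*(-108 + q) (a(q) = (q + q)*(q - 6*18) = (2*q)*(q - 108) = (2*q)*(-108 + q) = 2*q*(-108 + q))
a(((-76 + 59) - 57) + (-9 - 3)²) + u(-98) = 2*(((-76 + 59) - 57) + (-9 - 3)²)*(-108 + (((-76 + 59) - 57) + (-9 - 3)²)) + 226 = 2*((-17 - 57) + (-12)²)*(-108 + ((-17 - 57) + (-12)²)) + 226 = 2*(-74 + 144)*(-108 + (-74 + 144)) + 226 = 2*70*(-108 + 70) + 226 = 2*70*(-38) + 226 = -5320 + 226 = -5094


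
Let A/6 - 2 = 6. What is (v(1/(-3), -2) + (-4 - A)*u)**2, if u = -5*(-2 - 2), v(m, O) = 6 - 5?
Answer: 1079521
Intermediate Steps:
A = 48 (A = 12 + 6*6 = 12 + 36 = 48)
v(m, O) = 1
u = 20 (u = -5*(-4) = 20)
(v(1/(-3), -2) + (-4 - A)*u)**2 = (1 + (-4 - 1*48)*20)**2 = (1 + (-4 - 48)*20)**2 = (1 - 52*20)**2 = (1 - 1040)**2 = (-1039)**2 = 1079521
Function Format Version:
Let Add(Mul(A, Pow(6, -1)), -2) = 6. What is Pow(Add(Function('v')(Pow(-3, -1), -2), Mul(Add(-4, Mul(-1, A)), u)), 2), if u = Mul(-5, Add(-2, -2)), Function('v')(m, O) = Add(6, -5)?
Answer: 1079521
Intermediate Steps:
A = 48 (A = Add(12, Mul(6, 6)) = Add(12, 36) = 48)
Function('v')(m, O) = 1
u = 20 (u = Mul(-5, -4) = 20)
Pow(Add(Function('v')(Pow(-3, -1), -2), Mul(Add(-4, Mul(-1, A)), u)), 2) = Pow(Add(1, Mul(Add(-4, Mul(-1, 48)), 20)), 2) = Pow(Add(1, Mul(Add(-4, -48), 20)), 2) = Pow(Add(1, Mul(-52, 20)), 2) = Pow(Add(1, -1040), 2) = Pow(-1039, 2) = 1079521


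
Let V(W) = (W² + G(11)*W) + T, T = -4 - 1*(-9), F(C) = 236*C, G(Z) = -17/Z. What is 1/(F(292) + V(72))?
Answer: 11/813887 ≈ 1.3515e-5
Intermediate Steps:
T = 5 (T = -4 + 9 = 5)
V(W) = 5 + W² - 17*W/11 (V(W) = (W² + (-17/11)*W) + 5 = (W² + (-17*1/11)*W) + 5 = (W² - 17*W/11) + 5 = 5 + W² - 17*W/11)
1/(F(292) + V(72)) = 1/(236*292 + (5 + 72² - 17/11*72)) = 1/(68912 + (5 + 5184 - 1224/11)) = 1/(68912 + 55855/11) = 1/(813887/11) = 11/813887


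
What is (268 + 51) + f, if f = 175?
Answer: 494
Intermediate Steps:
(268 + 51) + f = (268 + 51) + 175 = 319 + 175 = 494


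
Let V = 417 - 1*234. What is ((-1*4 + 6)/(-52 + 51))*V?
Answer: -366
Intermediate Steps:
V = 183 (V = 417 - 234 = 183)
((-1*4 + 6)/(-52 + 51))*V = ((-1*4 + 6)/(-52 + 51))*183 = ((-4 + 6)/(-1))*183 = (2*(-1))*183 = -2*183 = -366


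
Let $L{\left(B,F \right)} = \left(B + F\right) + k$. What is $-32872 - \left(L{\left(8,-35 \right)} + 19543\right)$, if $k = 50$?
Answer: $-52438$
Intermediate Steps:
$L{\left(B,F \right)} = 50 + B + F$ ($L{\left(B,F \right)} = \left(B + F\right) + 50 = 50 + B + F$)
$-32872 - \left(L{\left(8,-35 \right)} + 19543\right) = -32872 - \left(\left(50 + 8 - 35\right) + 19543\right) = -32872 - \left(23 + 19543\right) = -32872 - 19566 = -52438$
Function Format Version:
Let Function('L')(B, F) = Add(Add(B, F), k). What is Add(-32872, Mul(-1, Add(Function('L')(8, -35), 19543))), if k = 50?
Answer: -52438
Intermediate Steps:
Function('L')(B, F) = Add(50, B, F) (Function('L')(B, F) = Add(Add(B, F), 50) = Add(50, B, F))
Add(-32872, Mul(-1, Add(Function('L')(8, -35), 19543))) = Add(-32872, Mul(-1, Add(Add(50, 8, -35), 19543))) = Add(-32872, Mul(-1, Add(23, 19543))) = Add(-32872, Mul(-1, 19566)) = Add(-32872, -19566) = -52438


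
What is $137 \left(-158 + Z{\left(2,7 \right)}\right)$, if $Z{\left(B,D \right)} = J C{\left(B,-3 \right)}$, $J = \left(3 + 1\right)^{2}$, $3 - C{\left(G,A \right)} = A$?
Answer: $-8494$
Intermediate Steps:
$C{\left(G,A \right)} = 3 - A$
$J = 16$ ($J = 4^{2} = 16$)
$Z{\left(B,D \right)} = 96$ ($Z{\left(B,D \right)} = 16 \left(3 - -3\right) = 16 \left(3 + 3\right) = 16 \cdot 6 = 96$)
$137 \left(-158 + Z{\left(2,7 \right)}\right) = 137 \left(-158 + 96\right) = 137 \left(-62\right) = -8494$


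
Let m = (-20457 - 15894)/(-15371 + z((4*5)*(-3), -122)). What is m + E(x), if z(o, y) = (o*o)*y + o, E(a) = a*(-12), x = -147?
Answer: 802005435/454631 ≈ 1764.1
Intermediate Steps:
E(a) = -12*a
z(o, y) = o + y*o² (z(o, y) = o²*y + o = y*o² + o = o + y*o²)
m = 36351/454631 (m = (-20457 - 15894)/(-15371 + ((4*5)*(-3))*(1 + ((4*5)*(-3))*(-122))) = -36351/(-15371 + (20*(-3))*(1 + (20*(-3))*(-122))) = -36351/(-15371 - 60*(1 - 60*(-122))) = -36351/(-15371 - 60*(1 + 7320)) = -36351/(-15371 - 60*7321) = -36351/(-15371 - 439260) = -36351/(-454631) = -36351*(-1/454631) = 36351/454631 ≈ 0.079957)
m + E(x) = 36351/454631 - 12*(-147) = 36351/454631 + 1764 = 802005435/454631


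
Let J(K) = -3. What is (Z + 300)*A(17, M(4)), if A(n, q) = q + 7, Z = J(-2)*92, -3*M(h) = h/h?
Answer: 160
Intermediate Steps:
M(h) = -⅓ (M(h) = -h/(3*h) = -⅓*1 = -⅓)
Z = -276 (Z = -3*92 = -276)
A(n, q) = 7 + q
(Z + 300)*A(17, M(4)) = (-276 + 300)*(7 - ⅓) = 24*(20/3) = 160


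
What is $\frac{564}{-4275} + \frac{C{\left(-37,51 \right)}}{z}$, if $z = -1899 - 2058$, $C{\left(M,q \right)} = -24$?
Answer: $- \frac{236572}{1879575} \approx -0.12586$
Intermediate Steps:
$z = -3957$ ($z = -1899 - 2058 = -3957$)
$\frac{564}{-4275} + \frac{C{\left(-37,51 \right)}}{z} = \frac{564}{-4275} - \frac{24}{-3957} = 564 \left(- \frac{1}{4275}\right) - - \frac{8}{1319} = - \frac{188}{1425} + \frac{8}{1319} = - \frac{236572}{1879575}$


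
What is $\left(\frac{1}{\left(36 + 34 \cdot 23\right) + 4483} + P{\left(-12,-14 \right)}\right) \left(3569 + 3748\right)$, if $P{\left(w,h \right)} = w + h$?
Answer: $- \frac{112051725}{589} \approx -1.9024 \cdot 10^{5}$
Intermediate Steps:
$P{\left(w,h \right)} = h + w$
$\left(\frac{1}{\left(36 + 34 \cdot 23\right) + 4483} + P{\left(-12,-14 \right)}\right) \left(3569 + 3748\right) = \left(\frac{1}{\left(36 + 34 \cdot 23\right) + 4483} - 26\right) \left(3569 + 3748\right) = \left(\frac{1}{\left(36 + 782\right) + 4483} - 26\right) 7317 = \left(\frac{1}{818 + 4483} - 26\right) 7317 = \left(\frac{1}{5301} - 26\right) 7317 = \left(- \frac{137825}{5301}\right) 7317 = - \frac{112051725}{589}$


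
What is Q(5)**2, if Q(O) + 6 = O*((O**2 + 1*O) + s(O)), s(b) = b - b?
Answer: 20736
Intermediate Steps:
s(b) = 0
Q(O) = -6 + O*(O + O**2) (Q(O) = -6 + O*((O**2 + 1*O) + 0) = -6 + O*((O**2 + O) + 0) = -6 + O*((O + O**2) + 0) = -6 + O*(O + O**2))
Q(5)**2 = (-6 + 5**2 + 5**3)**2 = (-6 + 25 + 125)**2 = 144**2 = 20736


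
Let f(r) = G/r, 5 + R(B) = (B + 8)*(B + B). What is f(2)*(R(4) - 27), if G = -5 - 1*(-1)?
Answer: -128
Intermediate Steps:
G = -4 (G = -5 + 1 = -4)
R(B) = -5 + 2*B*(8 + B) (R(B) = -5 + (B + 8)*(B + B) = -5 + (8 + B)*(2*B) = -5 + 2*B*(8 + B))
f(r) = -4/r
f(2)*(R(4) - 27) = (-4/2)*((-5 + 2*4² + 16*4) - 27) = (-4*½)*((-5 + 2*16 + 64) - 27) = -2*((-5 + 32 + 64) - 27) = -2*(91 - 27) = -2*64 = -128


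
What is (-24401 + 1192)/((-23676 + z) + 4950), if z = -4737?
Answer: 23209/23463 ≈ 0.98917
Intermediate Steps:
(-24401 + 1192)/((-23676 + z) + 4950) = (-24401 + 1192)/((-23676 - 4737) + 4950) = -23209/(-28413 + 4950) = -23209/(-23463) = -23209*(-1/23463) = 23209/23463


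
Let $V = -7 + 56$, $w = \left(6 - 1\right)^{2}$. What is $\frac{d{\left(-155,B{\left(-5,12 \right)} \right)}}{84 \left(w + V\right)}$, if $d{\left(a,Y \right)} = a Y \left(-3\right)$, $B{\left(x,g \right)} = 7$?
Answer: $\frac{155}{296} \approx 0.52365$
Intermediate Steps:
$w = 25$ ($w = \left(6 - 1\right)^{2} = 5^{2} = 25$)
$V = 49$
$d{\left(a,Y \right)} = - 3 Y a$ ($d{\left(a,Y \right)} = Y a \left(-3\right) = - 3 Y a$)
$\frac{d{\left(-155,B{\left(-5,12 \right)} \right)}}{84 \left(w + V\right)} = \frac{\left(-3\right) 7 \left(-155\right)}{84 \left(25 + 49\right)} = \frac{3255}{84 \cdot 74} = \frac{3255}{6216} = 3255 \cdot \frac{1}{6216} = \frac{155}{296}$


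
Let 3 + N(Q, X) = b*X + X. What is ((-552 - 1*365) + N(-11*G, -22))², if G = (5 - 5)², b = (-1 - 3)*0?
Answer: 887364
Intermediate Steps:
b = 0 (b = -4*0 = 0)
G = 0 (G = 0² = 0)
N(Q, X) = -3 + X (N(Q, X) = -3 + (0*X + X) = -3 + (0 + X) = -3 + X)
((-552 - 1*365) + N(-11*G, -22))² = ((-552 - 1*365) + (-3 - 22))² = ((-552 - 365) - 25)² = (-917 - 25)² = (-942)² = 887364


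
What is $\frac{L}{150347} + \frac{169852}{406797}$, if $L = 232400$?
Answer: $\frac{120076361444}{61160708559} \approx 1.9633$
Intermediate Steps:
$\frac{L}{150347} + \frac{169852}{406797} = \frac{232400}{150347} + \frac{169852}{406797} = \frac{120076361444}{61160708559}$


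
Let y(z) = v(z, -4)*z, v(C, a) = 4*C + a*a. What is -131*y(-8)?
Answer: -16768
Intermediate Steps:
v(C, a) = a² + 4*C (v(C, a) = 4*C + a² = a² + 4*C)
y(z) = z*(16 + 4*z) (y(z) = ((-4)² + 4*z)*z = (16 + 4*z)*z = z*(16 + 4*z))
-131*y(-8) = -524*(-8)*(4 - 8) = -524*(-8)*(-4) = -131*128 = -16768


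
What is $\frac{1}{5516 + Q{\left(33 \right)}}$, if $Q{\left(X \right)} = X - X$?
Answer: $\frac{1}{5516} \approx 0.00018129$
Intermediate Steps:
$Q{\left(X \right)} = 0$
$\frac{1}{5516 + Q{\left(33 \right)}} = \frac{1}{5516 + 0} = \frac{1}{5516}$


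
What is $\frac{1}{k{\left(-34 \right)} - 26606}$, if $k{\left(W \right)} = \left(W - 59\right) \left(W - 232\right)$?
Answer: $- \frac{1}{1868} \approx -0.00053533$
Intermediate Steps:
$k{\left(W \right)} = \left(-232 + W\right) \left(-59 + W\right)$ ($k{\left(W \right)} = \left(-59 + W\right) \left(-232 + W\right) = \left(-232 + W\right) \left(-59 + W\right)$)
$\frac{1}{k{\left(-34 \right)} - 26606} = \frac{1}{\left(13688 + \left(-34\right)^{2} - -9894\right) - 26606} = \frac{1}{\left(13688 + 1156 + 9894\right) - 26606} = \frac{1}{24738 - 26606} = \frac{1}{-1868} = - \frac{1}{1868}$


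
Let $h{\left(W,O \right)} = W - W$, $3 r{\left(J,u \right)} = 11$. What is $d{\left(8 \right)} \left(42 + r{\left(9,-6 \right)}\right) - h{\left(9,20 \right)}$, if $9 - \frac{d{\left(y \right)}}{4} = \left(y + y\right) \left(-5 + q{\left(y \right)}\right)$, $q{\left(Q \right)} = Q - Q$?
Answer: $\frac{48772}{3} \approx 16257.0$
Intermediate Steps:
$q{\left(Q \right)} = 0$
$r{\left(J,u \right)} = \frac{11}{3}$ ($r{\left(J,u \right)} = \frac{1}{3} \cdot 11 = \frac{11}{3}$)
$d{\left(y \right)} = 36 + 40 y$ ($d{\left(y \right)} = 36 - 4 \left(y + y\right) \left(-5 + 0\right) = 36 - 4 \cdot 2 y \left(-5\right) = 36 - 4 \left(- 10 y\right) = 36 + 40 y$)
$h{\left(W,O \right)} = 0$
$d{\left(8 \right)} \left(42 + r{\left(9,-6 \right)}\right) - h{\left(9,20 \right)} = \left(36 + 40 \cdot 8\right) \left(42 + \frac{11}{3}\right) - 0 = \left(36 + 320\right) \frac{137}{3} + 0 = 356 \cdot \frac{137}{3} + 0 = \frac{48772}{3} + 0 = \frac{48772}{3}$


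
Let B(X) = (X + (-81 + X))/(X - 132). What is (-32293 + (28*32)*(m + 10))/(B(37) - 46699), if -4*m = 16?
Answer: 2557115/4436398 ≈ 0.57639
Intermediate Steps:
B(X) = (-81 + 2*X)/(-132 + X)
m = -4 (m = -¼*16 = -4)
(-32293 + (28*32)*(m + 10))/(B(37) - 46699) = (-32293 + (28*32)*(-4 + 10))/((-81 + 2*37)/(-132 + 37) - 46699) = (-32293 + 896*6)/((-81 + 74)/(-95) - 46699) = (-32293 + 5376)/(-1/95*(-7) - 46699) = -26917/(7/95 - 46699) = -26917/(-4436398/95) = -26917*(-95/4436398) = 2557115/4436398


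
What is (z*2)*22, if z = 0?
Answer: 0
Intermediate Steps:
(z*2)*22 = (0*2)*22 = 0*22 = 0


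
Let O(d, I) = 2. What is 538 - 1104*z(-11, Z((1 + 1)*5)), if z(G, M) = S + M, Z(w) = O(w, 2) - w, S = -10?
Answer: 20410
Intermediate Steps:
Z(w) = 2 - w
z(G, M) = -10 + M
538 - 1104*z(-11, Z((1 + 1)*5)) = 538 - 1104*(-10 + (2 - (1 + 1)*5)) = 538 - 1104*(-10 + (2 - 2*5)) = 538 - 1104*(-10 + (2 - 1*10)) = 538 - 1104*(-10 + (2 - 10)) = 538 - 1104*(-10 - 8) = 538 - 1104*(-18) = 538 + 19872 = 20410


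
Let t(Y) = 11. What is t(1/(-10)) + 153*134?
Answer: 20513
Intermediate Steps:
t(1/(-10)) + 153*134 = 11 + 153*134 = 11 + 20502 = 20513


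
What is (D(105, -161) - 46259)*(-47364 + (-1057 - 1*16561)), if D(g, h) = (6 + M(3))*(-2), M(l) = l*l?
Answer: 3007951798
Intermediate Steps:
M(l) = l²
D(g, h) = -30 (D(g, h) = (6 + 3²)*(-2) = (6 + 9)*(-2) = 15*(-2) = -30)
(D(105, -161) - 46259)*(-47364 + (-1057 - 1*16561)) = (-30 - 46259)*(-47364 + (-1057 - 1*16561)) = -46289*(-47364 + (-1057 - 16561)) = -46289*(-47364 - 17618) = -46289*(-64982) = 3007951798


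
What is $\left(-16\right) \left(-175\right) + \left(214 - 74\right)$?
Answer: $2940$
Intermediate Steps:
$\left(-16\right) \left(-175\right) + \left(214 - 74\right) = 2800 + \left(214 - 74\right) = 2800 + 140 = 2940$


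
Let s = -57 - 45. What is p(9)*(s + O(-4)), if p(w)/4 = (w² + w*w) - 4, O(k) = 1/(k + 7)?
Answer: -192760/3 ≈ -64253.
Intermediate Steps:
O(k) = 1/(7 + k)
p(w) = -16 + 8*w² (p(w) = 4*((w² + w*w) - 4) = 4*((w² + w²) - 4) = 4*(2*w² - 4) = 4*(-4 + 2*w²) = -16 + 8*w²)
s = -102
p(9)*(s + O(-4)) = (-16 + 8*9²)*(-102 + 1/(7 - 4)) = (-16 + 8*81)*(-102 + 1/3) = (-16 + 648)*(-102 + ⅓) = 632*(-305/3) = -192760/3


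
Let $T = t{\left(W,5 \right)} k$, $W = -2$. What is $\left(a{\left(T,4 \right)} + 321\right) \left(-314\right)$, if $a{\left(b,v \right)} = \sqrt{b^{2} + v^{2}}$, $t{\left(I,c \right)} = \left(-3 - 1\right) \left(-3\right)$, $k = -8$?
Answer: $-100794 - 1256 \sqrt{577} \approx -1.3096 \cdot 10^{5}$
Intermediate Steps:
$t{\left(I,c \right)} = 12$ ($t{\left(I,c \right)} = \left(-4\right) \left(-3\right) = 12$)
$T = -96$ ($T = 12 \left(-8\right) = -96$)
$\left(a{\left(T,4 \right)} + 321\right) \left(-314\right) = \left(\sqrt{\left(-96\right)^{2} + 4^{2}} + 321\right) \left(-314\right) = \left(\sqrt{9216 + 16} + 321\right) \left(-314\right) = \left(\sqrt{9232} + 321\right) \left(-314\right) = \left(4 \sqrt{577} + 321\right) \left(-314\right) = \left(321 + 4 \sqrt{577}\right) \left(-314\right) = -100794 - 1256 \sqrt{577}$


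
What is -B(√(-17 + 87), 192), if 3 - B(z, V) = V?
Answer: 189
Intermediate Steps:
B(z, V) = 3 - V
-B(√(-17 + 87), 192) = -(3 - 1*192) = -(3 - 192) = -1*(-189) = 189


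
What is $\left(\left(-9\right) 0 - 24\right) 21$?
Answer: $-504$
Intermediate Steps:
$\left(\left(-9\right) 0 - 24\right) 21 = \left(0 - 24\right) 21 = \left(-24\right) 21 = -504$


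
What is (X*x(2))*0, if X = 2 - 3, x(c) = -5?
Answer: 0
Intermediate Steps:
X = -1
(X*x(2))*0 = -1*(-5)*0 = 5*0 = 0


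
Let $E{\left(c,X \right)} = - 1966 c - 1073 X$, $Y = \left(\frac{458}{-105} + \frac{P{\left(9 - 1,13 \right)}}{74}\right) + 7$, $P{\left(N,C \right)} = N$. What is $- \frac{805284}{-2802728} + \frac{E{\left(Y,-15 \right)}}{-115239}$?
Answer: $\frac{61016104937393}{313697794297230} \approx 0.19451$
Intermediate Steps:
$Y = \frac{10669}{3885}$ ($Y = \left(\frac{458}{-105} + \frac{9 - 1}{74}\right) + 7 = \left(458 \left(- \frac{1}{105}\right) + 8 \cdot \frac{1}{74}\right) + 7 = \left(- \frac{458}{105} + \frac{4}{37}\right) + 7 = - \frac{16526}{3885} + 7 = \frac{10669}{3885} \approx 2.7462$)
$- \frac{805284}{-2802728} + \frac{E{\left(Y,-15 \right)}}{-115239} = - \frac{805284}{-2802728} + \frac{\left(-1966\right) \frac{10669}{3885} - -16095}{-115239} = \left(-805284\right) \left(- \frac{1}{2802728}\right) + \left(- \frac{20975254}{3885} + 16095\right) \left(- \frac{1}{115239}\right) = \frac{201321}{700682} + \frac{41553821}{3885} \left(- \frac{1}{115239}\right) = \frac{201321}{700682} - \frac{41553821}{447703515} = \frac{61016104937393}{313697794297230}$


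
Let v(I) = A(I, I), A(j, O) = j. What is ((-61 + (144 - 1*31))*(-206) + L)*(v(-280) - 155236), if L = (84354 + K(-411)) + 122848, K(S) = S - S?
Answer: -30557338840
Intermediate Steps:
K(S) = 0
L = 207202 (L = (84354 + 0) + 122848 = 84354 + 122848 = 207202)
v(I) = I
((-61 + (144 - 1*31))*(-206) + L)*(v(-280) - 155236) = ((-61 + (144 - 1*31))*(-206) + 207202)*(-280 - 155236) = ((-61 + (144 - 31))*(-206) + 207202)*(-155516) = ((-61 + 113)*(-206) + 207202)*(-155516) = (52*(-206) + 207202)*(-155516) = (-10712 + 207202)*(-155516) = 196490*(-155516) = -30557338840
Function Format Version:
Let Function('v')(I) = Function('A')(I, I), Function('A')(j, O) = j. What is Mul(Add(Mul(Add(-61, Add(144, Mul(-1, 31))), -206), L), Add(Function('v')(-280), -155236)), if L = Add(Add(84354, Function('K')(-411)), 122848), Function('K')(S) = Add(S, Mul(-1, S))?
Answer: -30557338840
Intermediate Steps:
Function('K')(S) = 0
L = 207202 (L = Add(Add(84354, 0), 122848) = Add(84354, 122848) = 207202)
Function('v')(I) = I
Mul(Add(Mul(Add(-61, Add(144, Mul(-1, 31))), -206), L), Add(Function('v')(-280), -155236)) = Mul(Add(Mul(Add(-61, Add(144, Mul(-1, 31))), -206), 207202), Add(-280, -155236)) = Mul(Add(Mul(Add(-61, Add(144, -31)), -206), 207202), -155516) = Mul(Add(Mul(Add(-61, 113), -206), 207202), -155516) = Mul(Add(Mul(52, -206), 207202), -155516) = Mul(Add(-10712, 207202), -155516) = Mul(196490, -155516) = -30557338840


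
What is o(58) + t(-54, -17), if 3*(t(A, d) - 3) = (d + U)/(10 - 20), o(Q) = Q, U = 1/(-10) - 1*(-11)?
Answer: 18361/300 ≈ 61.203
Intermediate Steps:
U = 109/10 (U = -⅒ + 11 = 109/10 ≈ 10.900)
t(A, d) = 791/300 - d/30 (t(A, d) = 3 + ((d + 109/10)/(10 - 20))/3 = 3 + ((109/10 + d)/(-10))/3 = 3 + ((109/10 + d)*(-⅒))/3 = 3 + (-109/100 - d/10)/3 = 3 + (-109/300 - d/30) = 791/300 - d/30)
o(58) + t(-54, -17) = 58 + (791/300 - 1/30*(-17)) = 58 + (791/300 + 17/30) = 58 + 961/300 = 18361/300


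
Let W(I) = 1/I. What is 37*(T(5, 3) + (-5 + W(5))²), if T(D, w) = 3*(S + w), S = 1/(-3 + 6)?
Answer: 30562/25 ≈ 1222.5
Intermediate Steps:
S = ⅓ (S = 1/3 = ⅓ ≈ 0.33333)
T(D, w) = 1 + 3*w (T(D, w) = 3*(⅓ + w) = 1 + 3*w)
37*(T(5, 3) + (-5 + W(5))²) = 37*((1 + 3*3) + (-5 + 1/5)²) = 37*((1 + 9) + (-5 + ⅕)²) = 37*(10 + (-24/5)²) = 37*(10 + 576/25) = 37*(826/25) = 30562/25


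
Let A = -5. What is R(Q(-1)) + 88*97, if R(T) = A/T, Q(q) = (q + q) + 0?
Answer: 17077/2 ≈ 8538.5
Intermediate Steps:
Q(q) = 2*q (Q(q) = 2*q + 0 = 2*q)
R(T) = -5/T
R(Q(-1)) + 88*97 = -5/(2*(-1)) + 88*97 = -5/(-2) + 8536 = -5*(-½) + 8536 = 5/2 + 8536 = 17077/2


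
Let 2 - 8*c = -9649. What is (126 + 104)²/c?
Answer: 423200/9651 ≈ 43.850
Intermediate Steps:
c = 9651/8 (c = ¼ - ⅛*(-9649) = ¼ + 9649/8 = 9651/8 ≈ 1206.4)
(126 + 104)²/c = (126 + 104)²/(9651/8) = 230²*(8/9651) = 52900*(8/9651) = 423200/9651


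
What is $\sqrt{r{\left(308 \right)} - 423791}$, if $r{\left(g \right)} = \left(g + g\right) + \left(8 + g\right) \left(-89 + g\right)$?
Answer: $i \sqrt{353971} \approx 594.96 i$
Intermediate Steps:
$r{\left(g \right)} = 2 g + \left(-89 + g\right) \left(8 + g\right)$
$\sqrt{r{\left(308 \right)} - 423791} = \sqrt{\left(-712 + 308^{2} - 24332\right) - 423791} = \sqrt{\left(-712 + 94864 - 24332\right) - 423791} = \sqrt{69820 - 423791} = \sqrt{-353971} = i \sqrt{353971}$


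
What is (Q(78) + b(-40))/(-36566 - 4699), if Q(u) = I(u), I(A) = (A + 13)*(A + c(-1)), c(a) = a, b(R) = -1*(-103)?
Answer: -158/917 ≈ -0.17230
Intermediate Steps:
b(R) = 103
I(A) = (-1 + A)*(13 + A) (I(A) = (A + 13)*(A - 1) = (13 + A)*(-1 + A) = (-1 + A)*(13 + A))
Q(u) = -13 + u² + 12*u
(Q(78) + b(-40))/(-36566 - 4699) = ((-13 + 78² + 12*78) + 103)/(-36566 - 4699) = ((-13 + 6084 + 936) + 103)/(-41265) = (7007 + 103)*(-1/41265) = 7110*(-1/41265) = -158/917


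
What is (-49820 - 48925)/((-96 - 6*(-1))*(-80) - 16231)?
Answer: 98745/9031 ≈ 10.934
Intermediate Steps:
(-49820 - 48925)/((-96 - 6*(-1))*(-80) - 16231) = -98745/((-96 + 6)*(-80) - 16231) = -98745/(-90*(-80) - 16231) = -98745/(7200 - 16231) = -98745/(-9031) = -98745*(-1/9031) = 98745/9031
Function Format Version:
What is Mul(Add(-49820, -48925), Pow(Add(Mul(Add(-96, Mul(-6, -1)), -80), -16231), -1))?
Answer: Rational(98745, 9031) ≈ 10.934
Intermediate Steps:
Mul(Add(-49820, -48925), Pow(Add(Mul(Add(-96, Mul(-6, -1)), -80), -16231), -1)) = Mul(-98745, Pow(Add(Mul(Add(-96, 6), -80), -16231), -1)) = Mul(-98745, Pow(Add(Mul(-90, -80), -16231), -1)) = Mul(-98745, Pow(Add(7200, -16231), -1)) = Mul(-98745, Pow(-9031, -1)) = Mul(-98745, Rational(-1, 9031)) = Rational(98745, 9031)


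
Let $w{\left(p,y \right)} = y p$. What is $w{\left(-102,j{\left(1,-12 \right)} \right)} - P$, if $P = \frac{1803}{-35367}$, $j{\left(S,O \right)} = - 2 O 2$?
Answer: $- \frac{57718343}{11789} \approx -4895.9$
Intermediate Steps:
$j{\left(S,O \right)} = - 4 O$
$w{\left(p,y \right)} = p y$
$P = - \frac{601}{11789}$ ($P = 1803 \left(- \frac{1}{35367}\right) = - \frac{601}{11789} \approx -0.05098$)
$w{\left(-102,j{\left(1,-12 \right)} \right)} - P = - 102 \left(\left(-4\right) \left(-12\right)\right) - - \frac{601}{11789} = \left(-102\right) 48 + \frac{601}{11789} = -4896 + \frac{601}{11789} = - \frac{57718343}{11789}$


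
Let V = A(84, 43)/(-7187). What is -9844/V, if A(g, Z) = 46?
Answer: 1538018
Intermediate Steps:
V = -46/7187 (V = 46/(-7187) = 46*(-1/7187) = -46/7187 ≈ -0.0064004)
-9844/V = -9844/(-46/7187) = -9844*(-7187/46) = 1538018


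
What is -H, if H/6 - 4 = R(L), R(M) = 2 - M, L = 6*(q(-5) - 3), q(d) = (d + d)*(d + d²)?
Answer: -7344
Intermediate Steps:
q(d) = 2*d*(d + d²) (q(d) = (2*d)*(d + d²) = 2*d*(d + d²))
L = -1218 (L = 6*(2*(-5)²*(1 - 5) - 3) = 6*(2*25*(-4) - 3) = 6*(-200 - 3) = 6*(-203) = -1218)
H = 7344 (H = 24 + 6*(2 - 1*(-1218)) = 24 + 6*(2 + 1218) = 24 + 6*1220 = 24 + 7320 = 7344)
-H = -1*7344 = -7344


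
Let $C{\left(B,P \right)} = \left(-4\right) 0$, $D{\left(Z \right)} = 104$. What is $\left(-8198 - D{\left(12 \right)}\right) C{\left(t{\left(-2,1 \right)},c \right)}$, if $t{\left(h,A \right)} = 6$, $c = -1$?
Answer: $0$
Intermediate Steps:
$C{\left(B,P \right)} = 0$
$\left(-8198 - D{\left(12 \right)}\right) C{\left(t{\left(-2,1 \right)},c \right)} = \left(-8198 - 104\right) 0 = \left(-8302\right) 0 = 0$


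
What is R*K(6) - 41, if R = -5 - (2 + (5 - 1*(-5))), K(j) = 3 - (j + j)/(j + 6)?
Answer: -75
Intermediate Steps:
K(j) = 3 - 2*j/(6 + j)
R = -17 (R = -5 - (2 + (5 + 5)) = -5 - (2 + 10) = -5 - 1*12 = -5 - 12 = -17)
R*K(6) - 41 = -17*(18 + 6)/(6 + 6) - 41 = -17*24/12 - 41 = -17*2 - 41 = -34 - 41 = -75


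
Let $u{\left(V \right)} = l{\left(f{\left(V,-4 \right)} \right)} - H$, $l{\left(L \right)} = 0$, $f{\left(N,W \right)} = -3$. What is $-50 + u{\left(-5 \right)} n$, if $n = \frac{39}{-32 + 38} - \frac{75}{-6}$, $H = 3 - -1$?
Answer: $-126$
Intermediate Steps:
$H = 4$ ($H = 3 + 1 = 4$)
$u{\left(V \right)} = -4$ ($u{\left(V \right)} = 0 - 4 = -4$)
$n = 19$ ($n = \frac{39}{6} - - \frac{25}{2} = 39 \cdot \frac{1}{6} + \frac{25}{2} = \frac{13}{2} + \frac{25}{2} = 19$)
$-50 + u{\left(-5 \right)} n = -50 - 76 = -126$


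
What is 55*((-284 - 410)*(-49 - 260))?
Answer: 11794530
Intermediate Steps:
55*((-284 - 410)*(-49 - 260)) = 55*(-694*(-309)) = 55*214446 = 11794530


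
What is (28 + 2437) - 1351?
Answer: 1114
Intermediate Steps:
(28 + 2437) - 1351 = 2465 - 1351 = 1114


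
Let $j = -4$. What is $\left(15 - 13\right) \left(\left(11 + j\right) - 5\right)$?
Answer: $4$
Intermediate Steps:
$\left(15 - 13\right) \left(\left(11 + j\right) - 5\right) = \left(15 - 13\right) \left(\left(11 - 4\right) - 5\right) = 2 \left(7 - 5\right) = 2 \cdot 2 = 4$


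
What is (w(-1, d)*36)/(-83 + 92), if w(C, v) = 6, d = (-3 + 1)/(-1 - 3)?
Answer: 24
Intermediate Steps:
d = ½ (d = -2/(-4) = -2*(-¼) = ½ ≈ 0.50000)
(w(-1, d)*36)/(-83 + 92) = (6*36)/(-83 + 92) = 216/9 = 216*(⅑) = 24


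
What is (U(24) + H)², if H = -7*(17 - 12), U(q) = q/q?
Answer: 1156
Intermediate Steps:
U(q) = 1
H = -35 (H = -7*5 = -35)
(U(24) + H)² = (1 - 35)² = (-34)² = 1156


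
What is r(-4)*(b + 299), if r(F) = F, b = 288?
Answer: -2348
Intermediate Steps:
r(-4)*(b + 299) = -4*(288 + 299) = -4*587 = -2348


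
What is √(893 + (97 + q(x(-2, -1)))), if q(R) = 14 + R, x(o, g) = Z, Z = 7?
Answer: √1011 ≈ 31.796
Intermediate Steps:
x(o, g) = 7
√(893 + (97 + q(x(-2, -1)))) = √(893 + (97 + (14 + 7))) = √(893 + (97 + 21)) = √(893 + 118) = √1011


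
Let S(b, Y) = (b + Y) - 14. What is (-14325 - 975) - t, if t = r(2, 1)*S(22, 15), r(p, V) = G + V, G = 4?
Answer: -15415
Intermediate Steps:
S(b, Y) = -14 + Y + b (S(b, Y) = (Y + b) - 14 = -14 + Y + b)
r(p, V) = 4 + V
t = 115 (t = (4 + 1)*(-14 + 15 + 22) = 5*23 = 115)
(-14325 - 975) - t = (-14325 - 975) - 1*115 = -15300 - 115 = -15415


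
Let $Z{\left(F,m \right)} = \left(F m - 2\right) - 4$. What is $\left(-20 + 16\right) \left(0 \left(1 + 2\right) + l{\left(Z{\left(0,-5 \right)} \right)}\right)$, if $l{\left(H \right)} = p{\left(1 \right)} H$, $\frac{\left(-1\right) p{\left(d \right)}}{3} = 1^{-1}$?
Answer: $-72$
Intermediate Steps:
$Z{\left(F,m \right)} = -6 + F m$ ($Z{\left(F,m \right)} = \left(-2 + F m\right) - 4 = -6 + F m$)
$p{\left(d \right)} = -3$ ($p{\left(d \right)} = - \frac{3}{1} = \left(-3\right) 1 = -3$)
$l{\left(H \right)} = - 3 H$
$\left(-20 + 16\right) \left(0 \left(1 + 2\right) + l{\left(Z{\left(0,-5 \right)} \right)}\right) = \left(-20 + 16\right) \left(0 \left(1 + 2\right) - 3 \left(-6 + 0 \left(-5\right)\right)\right) = - 4 \left(0 \cdot 3 - 3 \left(-6 + 0\right)\right) = - 4 \left(0 - -18\right) = - 4 \left(0 + 18\right) = \left(-4\right) 18 = -72$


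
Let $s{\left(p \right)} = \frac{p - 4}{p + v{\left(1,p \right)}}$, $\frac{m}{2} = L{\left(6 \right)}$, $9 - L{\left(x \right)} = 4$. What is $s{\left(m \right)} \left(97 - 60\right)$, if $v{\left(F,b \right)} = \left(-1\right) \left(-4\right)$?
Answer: $\frac{111}{7} \approx 15.857$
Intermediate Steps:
$L{\left(x \right)} = 5$ ($L{\left(x \right)} = 9 - 4 = 5$)
$v{\left(F,b \right)} = 4$
$m = 10$ ($m = 2 \cdot 5 = 10$)
$s{\left(p \right)} = \frac{-4 + p}{4 + p}$ ($s{\left(p \right)} = \frac{p - 4}{p + 4} = \frac{-4 + p}{4 + p}$)
$s{\left(m \right)} \left(97 - 60\right) = \frac{-4 + 10}{4 + 10} \left(97 - 60\right) = \frac{1}{14} \cdot 6 \cdot 37 = \frac{3}{7} \cdot 37 = \frac{111}{7}$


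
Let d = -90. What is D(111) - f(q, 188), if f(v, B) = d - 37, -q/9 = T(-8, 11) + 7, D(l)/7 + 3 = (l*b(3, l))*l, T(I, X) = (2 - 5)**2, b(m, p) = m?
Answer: 258847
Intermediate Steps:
T(I, X) = 9 (T(I, X) = (-3)**2 = 9)
D(l) = -21 + 21*l**2 (D(l) = -21 + 7*((l*3)*l) = -21 + 7*((3*l)*l) = -21 + 7*(3*l**2) = -21 + 21*l**2)
q = -144 (q = -9*(9 + 7) = -9*16 = -144)
f(v, B) = -127 (f(v, B) = -90 - 37 = -127)
D(111) - f(q, 188) = (-21 + 21*111**2) - 1*(-127) = (-21 + 21*12321) + 127 = (-21 + 258741) + 127 = 258720 + 127 = 258847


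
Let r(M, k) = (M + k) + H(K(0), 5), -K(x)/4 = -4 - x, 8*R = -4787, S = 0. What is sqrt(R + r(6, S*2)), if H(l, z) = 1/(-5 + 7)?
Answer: I*sqrt(9470)/4 ≈ 24.328*I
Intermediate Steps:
R = -4787/8 (R = (1/8)*(-4787) = -4787/8 ≈ -598.38)
K(x) = 16 + 4*x (K(x) = -4*(-4 - x) = 16 + 4*x)
H(l, z) = 1/2
r(M, k) = 1/2 + M + k (r(M, k) = (M + k) + 1/2 = 1/2 + M + k)
sqrt(R + r(6, S*2)) = sqrt(-4787/8 + (1/2 + 6 + 0*2)) = sqrt(-4787/8 + (1/2 + 6 + 0)) = sqrt(-4787/8 + 13/2) = sqrt(-4735/8) = I*sqrt(9470)/4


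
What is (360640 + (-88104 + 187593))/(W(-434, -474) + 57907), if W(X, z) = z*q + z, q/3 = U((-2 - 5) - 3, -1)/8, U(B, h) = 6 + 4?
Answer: 920258/111311 ≈ 8.2675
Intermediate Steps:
U(B, h) = 10
q = 15/4 (q = 3*(10/8) = 3*(10*(⅛)) = 3*(5/4) = 15/4 ≈ 3.7500)
W(X, z) = 19*z/4 (W(X, z) = z*(15/4) + z = 15*z/4 + z = 19*z/4)
(360640 + (-88104 + 187593))/(W(-434, -474) + 57907) = (360640 + (-88104 + 187593))/((19/4)*(-474) + 57907) = (360640 + 99489)/(-4503/2 + 57907) = 460129/(111311/2) = 460129*(2/111311) = 920258/111311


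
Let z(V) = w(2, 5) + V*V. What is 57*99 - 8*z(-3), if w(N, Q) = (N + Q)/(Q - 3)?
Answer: 5543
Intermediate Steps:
w(N, Q) = (N + Q)/(-3 + Q)
z(V) = 7/2 + V² (z(V) = (2 + 5)/(-3 + 5) + V*V = 7/2 + V²)
57*99 - 8*z(-3) = 57*99 - 8*(7/2 + (-3)²) = 5643 - 8*(7/2 + 9) = 5643 - 8*25/2 = 5643 - 100 = 5543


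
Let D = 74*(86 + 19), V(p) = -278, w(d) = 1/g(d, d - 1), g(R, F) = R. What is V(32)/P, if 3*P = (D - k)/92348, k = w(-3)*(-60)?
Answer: -38509116/3875 ≈ -9937.8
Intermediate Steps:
w(d) = 1/d
k = 20 (k = -60/(-3) = -1/3*(-60) = 20)
D = 7770 (D = 74*105 = 7770)
P = 3875/138522 (P = ((7770 - 1*20)/92348)/3 = ((7770 - 20)*(1/92348))/3 = (7750*(1/92348))/3 = (1/3)*(3875/46174) = 3875/138522 ≈ 0.027974)
V(32)/P = -278/3875/138522 = -278*138522/3875 = -38509116/3875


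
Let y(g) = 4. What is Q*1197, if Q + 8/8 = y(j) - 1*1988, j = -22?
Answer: -2376045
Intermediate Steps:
Q = -1985 (Q = -1 + (4 - 1*1988) = -1 + (4 - 1988) = -1 - 1984 = -1985)
Q*1197 = -1985*1197 = -2376045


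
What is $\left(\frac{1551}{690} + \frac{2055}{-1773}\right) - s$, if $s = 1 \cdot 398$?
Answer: $- \frac{53952143}{135930} \approx -396.91$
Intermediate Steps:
$s = 398$
$\left(\frac{1551}{690} + \frac{2055}{-1773}\right) - s = \left(\frac{1551}{690} + \frac{2055}{-1773}\right) - 398 = \left(1551 \cdot \frac{1}{690} + 2055 \left(- \frac{1}{1773}\right)\right) - 398 = \left(\frac{517}{230} - \frac{685}{591}\right) - 398 = \frac{147997}{135930} - 398 = - \frac{53952143}{135930}$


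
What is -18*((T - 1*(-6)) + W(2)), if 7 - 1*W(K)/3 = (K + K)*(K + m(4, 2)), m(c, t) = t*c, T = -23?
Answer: 2088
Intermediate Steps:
m(c, t) = c*t
W(K) = 21 - 6*K*(8 + K) (W(K) = 21 - 3*(K + K)*(K + 4*2) = 21 - 3*2*K*(K + 8) = 21 - 3*2*K*(8 + K) = 21 - 6*K*(8 + K))
-18*((T - 1*(-6)) + W(2)) = -18*((-23 - 1*(-6)) + (21 - 48*2 - 6*2**2)) = -18*((-23 + 6) + (21 - 96 - 6*4)) = -18*(-17 + (21 - 96 - 24)) = -18*(-17 - 99) = -18*(-116) = 2088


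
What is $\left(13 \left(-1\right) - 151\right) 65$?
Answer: $-10660$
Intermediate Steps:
$\left(13 \left(-1\right) - 151\right) 65 = \left(-13 - 151\right) 65 = \left(-164\right) 65 = -10660$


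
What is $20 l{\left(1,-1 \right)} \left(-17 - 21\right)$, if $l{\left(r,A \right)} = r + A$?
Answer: $0$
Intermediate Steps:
$l{\left(r,A \right)} = A + r$
$20 l{\left(1,-1 \right)} \left(-17 - 21\right) = 20 \left(-1 + 1\right) \left(-17 - 21\right) = 20 \cdot 0 \left(-17 - 21\right) = 0 \left(-38\right) = 0$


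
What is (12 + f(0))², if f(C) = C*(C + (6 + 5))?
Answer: 144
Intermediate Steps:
f(C) = C*(11 + C) (f(C) = C*(C + 11) = C*(11 + C))
(12 + f(0))² = (12 + 0*(11 + 0))² = (12 + 0*11)² = (12 + 0)² = 12² = 144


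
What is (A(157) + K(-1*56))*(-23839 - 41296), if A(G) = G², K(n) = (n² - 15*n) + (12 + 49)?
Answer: -1868462610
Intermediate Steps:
K(n) = 61 + n² - 15*n (K(n) = (n² - 15*n) + 61 = 61 + n² - 15*n)
(A(157) + K(-1*56))*(-23839 - 41296) = (157² + (61 + (-1*56)² - (-15)*56))*(-23839 - 41296) = (24649 + (61 + (-56)² - 15*(-56)))*(-65135) = (24649 + (61 + 3136 + 840))*(-65135) = (24649 + 4037)*(-65135) = 28686*(-65135) = -1868462610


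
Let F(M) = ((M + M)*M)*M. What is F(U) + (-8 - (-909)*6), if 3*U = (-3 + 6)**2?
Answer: 5500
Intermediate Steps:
U = 3 (U = (-3 + 6)**2/3 = (1/3)*3**2 = (1/3)*9 = 3)
F(M) = 2*M**3 (F(M) = ((2*M)*M)*M = (2*M**2)*M = 2*M**3)
F(U) + (-8 - (-909)*6) = 2*3**3 + (-8 - (-909)*6) = 2*27 + (-8 - 101*(-54)) = 54 + (-8 + 5454) = 54 + 5446 = 5500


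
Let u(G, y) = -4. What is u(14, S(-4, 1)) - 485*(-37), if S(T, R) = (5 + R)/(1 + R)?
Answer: 17941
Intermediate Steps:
S(T, R) = (5 + R)/(1 + R)
u(14, S(-4, 1)) - 485*(-37) = -4 - 485*(-37) = -4 + 17945 = 17941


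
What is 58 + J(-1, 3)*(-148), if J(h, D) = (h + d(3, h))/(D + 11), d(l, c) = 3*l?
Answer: -186/7 ≈ -26.571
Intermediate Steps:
J(h, D) = (9 + h)/(11 + D) (J(h, D) = (h + 3*3)/(D + 11) = (h + 9)/(11 + D) = (9 + h)/(11 + D))
58 + J(-1, 3)*(-148) = 58 + ((9 - 1)/(11 + 3))*(-148) = 58 + (8/14)*(-148) = 58 + ((1/14)*8)*(-148) = 58 + (4/7)*(-148) = 58 - 592/7 = -186/7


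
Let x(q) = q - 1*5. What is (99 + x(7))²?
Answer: 10201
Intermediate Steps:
x(q) = -5 + q (x(q) = q - 5 = -5 + q)
(99 + x(7))² = (99 + (-5 + 7))² = (99 + 2)² = 101² = 10201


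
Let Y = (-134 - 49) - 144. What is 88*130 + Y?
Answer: 11113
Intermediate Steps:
Y = -327 (Y = -183 - 144 = -327)
88*130 + Y = 88*130 - 327 = 11440 - 327 = 11113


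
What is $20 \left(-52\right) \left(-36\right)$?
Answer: $37440$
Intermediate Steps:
$20 \left(-52\right) \left(-36\right) = \left(-1040\right) \left(-36\right) = 37440$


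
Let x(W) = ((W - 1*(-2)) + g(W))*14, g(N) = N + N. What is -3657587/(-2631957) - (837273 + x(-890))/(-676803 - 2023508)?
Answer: 11981980084954/7107102438627 ≈ 1.6859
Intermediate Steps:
g(N) = 2*N
x(W) = 28 + 42*W (x(W) = ((W - 1*(-2)) + 2*W)*14 = ((W + 2) + 2*W)*14 = ((2 + W) + 2*W)*14 = (2 + 3*W)*14 = 28 + 42*W)
-3657587/(-2631957) - (837273 + x(-890))/(-676803 - 2023508) = -3657587/(-2631957) - (837273 + (28 + 42*(-890)))/(-676803 - 2023508) = -3657587*(-1/2631957) - (837273 + (28 - 37380))/(-2700311) = 3657587/2631957 - (837273 - 37352)*(-1)/2700311 = 3657587/2631957 - 799921*(-1)/2700311 = 3657587/2631957 - 1*(-799921/2700311) = 3657587/2631957 + 799921/2700311 = 11981980084954/7107102438627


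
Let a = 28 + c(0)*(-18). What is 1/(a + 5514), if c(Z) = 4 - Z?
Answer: 1/5470 ≈ 0.00018282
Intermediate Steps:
a = -44 (a = 28 + (4 - 1*0)*(-18) = 28 + (4 + 0)*(-18) = 28 + 4*(-18) = 28 - 72 = -44)
1/(a + 5514) = 1/(-44 + 5514) = 1/5470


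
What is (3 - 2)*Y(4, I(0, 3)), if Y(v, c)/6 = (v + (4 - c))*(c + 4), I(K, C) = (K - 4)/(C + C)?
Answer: 520/3 ≈ 173.33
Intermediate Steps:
I(K, C) = (-4 + K)/(2*C) (I(K, C) = (-4 + K)/((2*C)) = (-4 + K)*(1/(2*C)) = (-4 + K)/(2*C))
Y(v, c) = 6*(4 + c)*(4 + v - c) (Y(v, c) = 6*((v + (4 - c))*(c + 4)) = 6*((4 + v - c)*(4 + c)) = 6*((4 + c)*(4 + v - c)) = 6*(4 + c)*(4 + v - c))
(3 - 2)*Y(4, I(0, 3)) = (3 - 2)*(96 - 6*(-4 + 0)²/36 + 24*4 + 6*((½)*(-4 + 0)/3)*4) = 1*(96 - 6*((½)*(⅓)*(-4))² + 96 + 6*((½)*(⅓)*(-4))*4) = 1*(96 - 6*(-⅔)² + 96 + 6*(-⅔)*4) = 1*(96 - 6*4/9 + 96 - 16) = 1*(96 - 8/3 + 96 - 16) = 1*(520/3) = 520/3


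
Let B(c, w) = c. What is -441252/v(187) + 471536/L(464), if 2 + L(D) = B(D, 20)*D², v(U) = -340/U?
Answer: 60609866363093/249743355 ≈ 2.4269e+5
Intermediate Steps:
L(D) = -2 + D³ (L(D) = -2 + D*D² = -2 + D³)
-441252/v(187) + 471536/L(464) = -441252/((-340/187)) + 471536/(-2 + 464³) = -441252/((-340*1/187)) + 471536/(-2 + 99897344) = -441252/(-20/11) + 471536/99897342 = -441252*(-11/20) + 471536*(1/99897342) = 1213443/5 + 235768/49948671 = 60609866363093/249743355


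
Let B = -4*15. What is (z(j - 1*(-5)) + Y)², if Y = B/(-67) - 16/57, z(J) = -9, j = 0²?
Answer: 1025472529/14584761 ≈ 70.311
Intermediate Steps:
j = 0
B = -60
Y = 2348/3819 (Y = -60/(-67) - 16/57 = -60*(-1/67) - 16*1/57 = 60/67 - 16/57 = 2348/3819 ≈ 0.61482)
(z(j - 1*(-5)) + Y)² = (-9 + 2348/3819)² = (-32023/3819)² = 1025472529/14584761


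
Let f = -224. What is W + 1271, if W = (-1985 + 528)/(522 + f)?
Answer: 377301/298 ≈ 1266.1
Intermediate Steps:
W = -1457/298 (W = (-1985 + 528)/(522 - 224) = -1457/298 ≈ -4.8893)
W + 1271 = -1457/298 + 1271 = 377301/298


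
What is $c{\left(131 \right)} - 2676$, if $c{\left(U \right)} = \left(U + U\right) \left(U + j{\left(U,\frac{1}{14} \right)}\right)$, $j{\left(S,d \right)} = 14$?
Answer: $35314$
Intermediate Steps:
$c{\left(U \right)} = 2 U \left(14 + U\right)$ ($c{\left(U \right)} = \left(U + U\right) \left(U + 14\right) = 2 U \left(14 + U\right)$)
$c{\left(131 \right)} - 2676 = 2 \cdot 131 \left(14 + 131\right) - 2676 = 2 \cdot 131 \cdot 145 - 2676 = 37990 - 2676 = 35314$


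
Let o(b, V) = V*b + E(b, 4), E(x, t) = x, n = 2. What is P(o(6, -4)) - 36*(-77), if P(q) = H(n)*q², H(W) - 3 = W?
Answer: 4392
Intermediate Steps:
H(W) = 3 + W
o(b, V) = b + V*b (o(b, V) = V*b + b = b + V*b)
P(q) = 5*q² (P(q) = (3 + 2)*q² = 5*q²)
P(o(6, -4)) - 36*(-77) = 5*(6*(1 - 4))² - 36*(-77) = 5*(6*(-3))² + 2772 = 5*(-18)² + 2772 = 5*324 + 2772 = 1620 + 2772 = 4392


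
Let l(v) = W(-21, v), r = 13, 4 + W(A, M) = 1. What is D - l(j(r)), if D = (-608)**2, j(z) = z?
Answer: 369667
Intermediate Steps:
W(A, M) = -3 (W(A, M) = -4 + 1 = -3)
l(v) = -3
D = 369664
D - l(j(r)) = 369664 - 1*(-3) = 369664 + 3 = 369667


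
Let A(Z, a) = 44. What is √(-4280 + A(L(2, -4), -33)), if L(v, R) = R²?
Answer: 2*I*√1059 ≈ 65.085*I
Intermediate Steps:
√(-4280 + A(L(2, -4), -33)) = √(-4280 + 44) = √(-4236) = 2*I*√1059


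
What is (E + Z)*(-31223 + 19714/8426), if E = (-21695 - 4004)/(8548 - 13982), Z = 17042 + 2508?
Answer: -6988355510222079/11446721 ≈ -6.1051e+8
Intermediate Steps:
Z = 19550
E = 25699/5434 (E = -25699/(-5434) = -25699*(-1/5434) = 25699/5434 ≈ 4.7293)
(E + Z)*(-31223 + 19714/8426) = (25699/5434 + 19550)*(-31223 + 19714/8426) = 106260399*(-31223 + 19714*(1/8426))/5434 = 106260399*(-31223 + 9857/4213)/5434 = (106260399/5434)*(-131532642/4213) = -6988355510222079/11446721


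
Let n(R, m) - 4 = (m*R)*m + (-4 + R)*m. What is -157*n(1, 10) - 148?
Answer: -11766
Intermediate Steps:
n(R, m) = 4 + R*m**2 + m*(-4 + R) (n(R, m) = 4 + ((m*R)*m + (-4 + R)*m) = 4 + ((R*m)*m + m*(-4 + R)) = 4 + (R*m**2 + m*(-4 + R)) = 4 + R*m**2 + m*(-4 + R))
-157*n(1, 10) - 148 = -157*(4 - 4*10 + 1*10 + 1*10**2) - 148 = -157*(4 - 40 + 10 + 1*100) - 148 = -157*(4 - 40 + 10 + 100) - 148 = -157*74 - 148 = -11618 - 148 = -11766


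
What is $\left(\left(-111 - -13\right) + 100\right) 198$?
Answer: $396$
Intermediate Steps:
$\left(\left(-111 - -13\right) + 100\right) 198 = \left(\left(-111 + 13\right) + 100\right) 198 = \left(-98 + 100\right) 198 = 2 \cdot 198 = 396$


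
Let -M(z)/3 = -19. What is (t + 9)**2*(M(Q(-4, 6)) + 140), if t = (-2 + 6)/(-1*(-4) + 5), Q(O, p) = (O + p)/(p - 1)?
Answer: 1423325/81 ≈ 17572.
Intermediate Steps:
Q(O, p) = (O + p)/(-1 + p)
t = 4/9 (t = 4/(4 + 5) = 4/9 ≈ 0.44444)
M(z) = 57 (M(z) = -3*(-19) = 57)
(t + 9)**2*(M(Q(-4, 6)) + 140) = (4/9 + 9)**2*(57 + 140) = (85/9)**2*197 = (7225/81)*197 = 1423325/81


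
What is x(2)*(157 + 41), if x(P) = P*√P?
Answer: 396*√2 ≈ 560.03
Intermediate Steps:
x(P) = P^(3/2)
x(2)*(157 + 41) = 2^(3/2)*(157 + 41) = (2*√2)*198 = 396*√2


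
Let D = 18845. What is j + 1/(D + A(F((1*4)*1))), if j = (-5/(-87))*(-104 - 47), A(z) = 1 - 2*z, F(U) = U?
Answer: -14222603/1638906 ≈ -8.6781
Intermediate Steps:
j = -755/87 (j = -5*(-1/87)*(-151) = (5/87)*(-151) = -755/87 ≈ -8.6782)
j + 1/(D + A(F((1*4)*1))) = -755/87 + 1/(18845 + (1 - 2*1*4)) = -755/87 + 1/(18845 + (1 - 8)) = -755/87 + 1/(18845 - 7) = -755/87 + 1/18838 = -14222603/1638906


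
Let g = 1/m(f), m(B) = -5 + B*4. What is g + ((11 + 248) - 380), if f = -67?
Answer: -33034/273 ≈ -121.00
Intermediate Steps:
m(B) = -5 + 4*B
g = -1/273 (g = 1/(-5 + 4*(-67)) = 1/(-5 - 268) = 1/(-273) = -1/273 ≈ -0.0036630)
g + ((11 + 248) - 380) = -1/273 + ((11 + 248) - 380) = -1/273 + (259 - 380) = -1/273 - 121 = -33034/273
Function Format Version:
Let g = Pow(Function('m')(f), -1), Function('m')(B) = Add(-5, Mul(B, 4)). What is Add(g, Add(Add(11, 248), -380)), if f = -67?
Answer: Rational(-33034, 273) ≈ -121.00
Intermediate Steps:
Function('m')(B) = Add(-5, Mul(4, B))
g = Rational(-1, 273) (g = Pow(Add(-5, Mul(4, -67)), -1) = Pow(Add(-5, -268), -1) = Pow(-273, -1) = Rational(-1, 273) ≈ -0.0036630)
Add(g, Add(Add(11, 248), -380)) = Add(Rational(-1, 273), Add(Add(11, 248), -380)) = Add(Rational(-1, 273), Add(259, -380)) = Add(Rational(-1, 273), -121) = Rational(-33034, 273)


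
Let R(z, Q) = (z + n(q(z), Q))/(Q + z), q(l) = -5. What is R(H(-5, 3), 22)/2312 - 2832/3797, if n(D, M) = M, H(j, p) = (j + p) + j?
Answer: -6543787/8778664 ≈ -0.74542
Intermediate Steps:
H(j, p) = p + 2*j
R(z, Q) = 1 (R(z, Q) = (z + Q)/(Q + z) = (Q + z)/(Q + z) = 1)
R(H(-5, 3), 22)/2312 - 2832/3797 = 1/2312 - 2832/3797 = -6543787/8778664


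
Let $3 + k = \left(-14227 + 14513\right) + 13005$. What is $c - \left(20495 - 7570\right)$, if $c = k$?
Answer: $363$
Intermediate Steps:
$k = 13288$ ($k = -3 + \left(\left(-14227 + 14513\right) + 13005\right) = -3 + \left(286 + 13005\right) = -3 + 13291 = 13288$)
$c = 13288$
$c - \left(20495 - 7570\right) = 13288 - \left(20495 - 7570\right) = 13288 - 12925 = 363$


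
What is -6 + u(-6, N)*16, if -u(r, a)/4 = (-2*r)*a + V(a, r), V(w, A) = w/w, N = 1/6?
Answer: -198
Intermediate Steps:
N = ⅙ ≈ 0.16667
V(w, A) = 1
u(r, a) = -4 + 8*a*r (u(r, a) = -4*((-2*r)*a + 1) = -4*(-2*a*r + 1) = -4*(1 - 2*a*r) = -4 + 8*a*r)
-6 + u(-6, N)*16 = -6 + (-4 + 8*(⅙)*(-6))*16 = -6 + (-4 - 8)*16 = -6 - 12*16 = -6 - 192 = -198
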